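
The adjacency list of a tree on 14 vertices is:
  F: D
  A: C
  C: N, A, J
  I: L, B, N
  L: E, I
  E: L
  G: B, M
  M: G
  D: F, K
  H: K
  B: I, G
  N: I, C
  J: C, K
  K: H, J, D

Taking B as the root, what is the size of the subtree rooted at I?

The subtree rooted at I contains: I, L, N, E, C, A, J, K, D, H, F — 11 nodes.

11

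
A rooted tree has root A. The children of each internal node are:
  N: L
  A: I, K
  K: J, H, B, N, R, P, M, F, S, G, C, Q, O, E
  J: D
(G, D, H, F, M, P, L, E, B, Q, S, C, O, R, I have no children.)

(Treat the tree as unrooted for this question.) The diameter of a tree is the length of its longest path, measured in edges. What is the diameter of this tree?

BFS from I reaches L last, at distance 4; BFS from L confirms no node is farther.
Path: I–A–K–N–L.

4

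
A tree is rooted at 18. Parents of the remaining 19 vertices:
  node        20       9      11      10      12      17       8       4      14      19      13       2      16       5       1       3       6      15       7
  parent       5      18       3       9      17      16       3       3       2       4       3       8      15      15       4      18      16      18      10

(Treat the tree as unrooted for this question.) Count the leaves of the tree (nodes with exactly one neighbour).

9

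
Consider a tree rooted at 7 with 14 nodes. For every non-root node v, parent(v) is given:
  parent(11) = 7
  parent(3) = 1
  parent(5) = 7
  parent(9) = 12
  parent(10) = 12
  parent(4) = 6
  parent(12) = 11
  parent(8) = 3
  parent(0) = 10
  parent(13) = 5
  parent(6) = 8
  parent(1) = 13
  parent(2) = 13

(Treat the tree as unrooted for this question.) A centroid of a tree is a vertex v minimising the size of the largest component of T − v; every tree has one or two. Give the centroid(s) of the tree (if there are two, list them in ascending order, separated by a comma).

5, 13

If 5 is removed the pieces have sizes 7, 6, all ≤ ⌊14/2⌋ = 7.
13 is adjacent to 5 and is also a centroid (the largest component after removing it is likewise 7).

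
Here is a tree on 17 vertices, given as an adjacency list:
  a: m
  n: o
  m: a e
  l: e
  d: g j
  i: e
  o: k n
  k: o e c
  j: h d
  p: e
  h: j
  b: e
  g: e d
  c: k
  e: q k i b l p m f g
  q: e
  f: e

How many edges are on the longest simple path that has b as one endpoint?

5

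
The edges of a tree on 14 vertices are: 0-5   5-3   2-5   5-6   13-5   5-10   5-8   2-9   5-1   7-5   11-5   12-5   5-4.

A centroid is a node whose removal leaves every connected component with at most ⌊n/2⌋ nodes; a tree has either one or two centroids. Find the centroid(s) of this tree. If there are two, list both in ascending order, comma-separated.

If 5 is removed the pieces have sizes 2, 1, 1, 1, 1, 1, 1, 1, 1, 1, 1, 1, all ≤ ⌊14/2⌋ = 7.
No neighbour of 5 does as well, so 5 is the unique centroid.

5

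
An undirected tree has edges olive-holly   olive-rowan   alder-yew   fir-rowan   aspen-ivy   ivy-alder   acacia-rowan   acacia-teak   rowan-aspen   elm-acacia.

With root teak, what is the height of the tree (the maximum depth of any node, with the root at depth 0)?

6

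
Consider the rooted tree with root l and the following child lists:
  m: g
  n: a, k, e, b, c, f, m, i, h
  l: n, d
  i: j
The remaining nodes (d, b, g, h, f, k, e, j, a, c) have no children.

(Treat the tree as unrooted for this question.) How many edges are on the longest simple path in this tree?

Starting from d, a farthest node is g at distance 4.
One longest path: d-l-n-m-g.
So the diameter is 4.

4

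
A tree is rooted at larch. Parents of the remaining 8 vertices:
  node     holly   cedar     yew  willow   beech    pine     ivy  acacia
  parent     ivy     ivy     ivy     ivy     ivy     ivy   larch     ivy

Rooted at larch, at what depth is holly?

2

larch – ivy – holly — 2 edges.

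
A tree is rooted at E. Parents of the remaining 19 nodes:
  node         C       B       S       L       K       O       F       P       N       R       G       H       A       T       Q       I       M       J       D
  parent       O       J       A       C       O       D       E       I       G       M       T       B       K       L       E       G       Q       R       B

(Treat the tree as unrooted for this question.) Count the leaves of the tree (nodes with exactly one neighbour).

Exactly 5 nodes have a single neighbour: F, H, N, P, S.

5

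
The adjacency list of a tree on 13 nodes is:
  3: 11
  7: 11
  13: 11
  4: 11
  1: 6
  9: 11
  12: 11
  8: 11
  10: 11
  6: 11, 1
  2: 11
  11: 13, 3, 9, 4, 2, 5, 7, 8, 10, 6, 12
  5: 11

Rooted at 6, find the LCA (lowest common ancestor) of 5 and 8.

11

5's ancestor chain is 5, 11, 6 and 8's is 8, 11, 6; they first meet at 11.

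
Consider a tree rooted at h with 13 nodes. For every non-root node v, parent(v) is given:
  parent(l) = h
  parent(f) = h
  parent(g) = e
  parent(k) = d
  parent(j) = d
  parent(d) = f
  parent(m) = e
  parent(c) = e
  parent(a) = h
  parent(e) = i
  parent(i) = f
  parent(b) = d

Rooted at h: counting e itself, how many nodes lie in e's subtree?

4

Descendants of e (including itself): e, m, g, c. That's 4.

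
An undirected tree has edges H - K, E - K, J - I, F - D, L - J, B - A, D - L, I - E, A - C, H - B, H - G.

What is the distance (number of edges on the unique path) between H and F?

7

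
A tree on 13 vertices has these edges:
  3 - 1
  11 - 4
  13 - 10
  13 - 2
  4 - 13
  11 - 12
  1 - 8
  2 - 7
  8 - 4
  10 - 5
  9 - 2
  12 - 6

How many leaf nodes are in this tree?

Exactly 5 nodes have a single neighbour: 3, 5, 6, 7, 9.

5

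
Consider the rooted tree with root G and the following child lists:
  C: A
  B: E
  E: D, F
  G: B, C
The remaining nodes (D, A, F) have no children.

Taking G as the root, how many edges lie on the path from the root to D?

3

Path from G to D: G–B–E–D, which has 3 edges.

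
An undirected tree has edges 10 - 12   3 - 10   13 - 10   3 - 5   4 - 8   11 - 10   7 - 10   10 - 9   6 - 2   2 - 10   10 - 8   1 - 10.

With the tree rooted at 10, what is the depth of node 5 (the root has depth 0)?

2

Climbing from 5 to the root: 5 → 3 → 10. That's 2 steps.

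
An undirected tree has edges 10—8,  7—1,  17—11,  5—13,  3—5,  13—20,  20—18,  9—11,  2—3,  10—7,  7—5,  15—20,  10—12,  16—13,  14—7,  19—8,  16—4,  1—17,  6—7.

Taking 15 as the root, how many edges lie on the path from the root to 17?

6

15–20–13–5–7–1–17 — 6 edges.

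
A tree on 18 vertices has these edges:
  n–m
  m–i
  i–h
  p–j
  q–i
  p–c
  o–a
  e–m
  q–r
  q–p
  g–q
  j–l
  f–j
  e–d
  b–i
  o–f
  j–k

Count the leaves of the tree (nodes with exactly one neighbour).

10

Degree-1 nodes: a, b, c, d, g, h, k, l, n, r — 10 of them.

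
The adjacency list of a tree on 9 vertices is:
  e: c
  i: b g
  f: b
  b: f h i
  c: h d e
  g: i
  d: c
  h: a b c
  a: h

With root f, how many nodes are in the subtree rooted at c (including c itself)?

3

c's subtree: {c, e, d}, size 3.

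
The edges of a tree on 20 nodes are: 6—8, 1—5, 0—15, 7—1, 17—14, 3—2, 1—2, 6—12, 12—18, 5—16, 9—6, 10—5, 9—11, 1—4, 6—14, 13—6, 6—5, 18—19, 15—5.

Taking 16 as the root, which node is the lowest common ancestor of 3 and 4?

1

Ancestors of 3 (toward the root): 3, 2, 1, 5, 16.
Ancestors of 4: 4, 1, 5, 16.
The deepest node appearing in both lists is 1.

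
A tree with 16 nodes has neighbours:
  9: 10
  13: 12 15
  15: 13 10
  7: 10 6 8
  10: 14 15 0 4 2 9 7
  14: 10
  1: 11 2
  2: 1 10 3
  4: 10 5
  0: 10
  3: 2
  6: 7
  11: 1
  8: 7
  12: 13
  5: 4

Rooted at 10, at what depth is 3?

Climbing from 3 to the root: 3–2–10. That's 2 steps.

2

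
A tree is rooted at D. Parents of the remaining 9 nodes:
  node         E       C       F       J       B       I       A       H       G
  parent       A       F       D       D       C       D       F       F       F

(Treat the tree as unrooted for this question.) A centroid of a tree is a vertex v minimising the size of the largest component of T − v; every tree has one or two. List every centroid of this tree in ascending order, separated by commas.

If F is removed the pieces have sizes 3, 2, 2, 1, 1, all ≤ ⌊10/2⌋ = 5.
Every other node leaves some component of size > 5, so the centroid is unique.

F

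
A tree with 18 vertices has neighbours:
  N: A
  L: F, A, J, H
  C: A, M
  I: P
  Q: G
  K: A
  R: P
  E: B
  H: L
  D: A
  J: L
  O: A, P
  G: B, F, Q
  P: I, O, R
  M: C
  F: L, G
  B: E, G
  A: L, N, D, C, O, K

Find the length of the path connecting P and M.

Walking from P: P–O–A–C–M. Length 4.

4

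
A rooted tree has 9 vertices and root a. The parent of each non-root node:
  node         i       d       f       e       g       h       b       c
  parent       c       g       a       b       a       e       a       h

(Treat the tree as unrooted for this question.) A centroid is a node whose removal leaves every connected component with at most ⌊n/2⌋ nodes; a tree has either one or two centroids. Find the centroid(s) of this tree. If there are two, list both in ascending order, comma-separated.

b

Removing b splits the tree into components of sizes 4, 4; the largest is 4 ≤ ⌊9/2⌋ = 4.
Every other node leaves some component of size > 4, so the centroid is unique.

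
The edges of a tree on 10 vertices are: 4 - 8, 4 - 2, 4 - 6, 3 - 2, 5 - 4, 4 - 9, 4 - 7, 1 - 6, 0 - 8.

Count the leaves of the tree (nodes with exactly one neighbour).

The leaves are 0, 1, 3, 5, 7, 9.
That is 6 leaves.

6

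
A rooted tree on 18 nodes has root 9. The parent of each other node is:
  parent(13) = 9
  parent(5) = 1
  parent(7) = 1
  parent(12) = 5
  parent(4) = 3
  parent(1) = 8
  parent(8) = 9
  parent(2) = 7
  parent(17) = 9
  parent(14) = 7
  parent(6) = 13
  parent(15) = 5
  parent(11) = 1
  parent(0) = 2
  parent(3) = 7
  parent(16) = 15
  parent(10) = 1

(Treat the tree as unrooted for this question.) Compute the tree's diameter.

7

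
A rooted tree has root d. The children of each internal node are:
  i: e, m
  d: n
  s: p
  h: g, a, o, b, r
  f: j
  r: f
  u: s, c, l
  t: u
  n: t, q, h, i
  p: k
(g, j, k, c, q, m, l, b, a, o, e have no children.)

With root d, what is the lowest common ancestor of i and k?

i's ancestor chain is i, n, d and k's is k, p, s, u, t, n, d; they first meet at n.

n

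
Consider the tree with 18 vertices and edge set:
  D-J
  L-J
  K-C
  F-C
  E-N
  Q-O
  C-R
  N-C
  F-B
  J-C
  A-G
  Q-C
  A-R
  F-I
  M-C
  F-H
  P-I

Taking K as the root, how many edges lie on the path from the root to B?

3

Climbing from B to the root: B → F → C → K. That's 3 steps.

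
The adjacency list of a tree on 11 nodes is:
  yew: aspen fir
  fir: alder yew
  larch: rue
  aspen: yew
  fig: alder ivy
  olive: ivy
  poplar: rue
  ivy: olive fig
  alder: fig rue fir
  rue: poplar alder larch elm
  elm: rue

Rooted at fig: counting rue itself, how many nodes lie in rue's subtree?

rue's subtree: {rue, elm, poplar, larch}, size 4.

4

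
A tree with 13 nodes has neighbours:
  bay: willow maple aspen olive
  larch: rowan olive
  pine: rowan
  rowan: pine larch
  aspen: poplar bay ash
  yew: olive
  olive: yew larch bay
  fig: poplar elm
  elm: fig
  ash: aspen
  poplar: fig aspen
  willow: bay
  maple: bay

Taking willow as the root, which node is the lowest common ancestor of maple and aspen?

bay

maple's ancestor chain is maple, bay, willow and aspen's is aspen, bay, willow; they first meet at bay.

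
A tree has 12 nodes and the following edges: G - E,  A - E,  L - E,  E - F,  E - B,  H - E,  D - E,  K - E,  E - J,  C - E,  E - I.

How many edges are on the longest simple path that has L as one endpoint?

2

A farthest node from L is D (F, J, K, B, C, I, A, G, H also at distance 2).
The path L–E–D has 2 edges.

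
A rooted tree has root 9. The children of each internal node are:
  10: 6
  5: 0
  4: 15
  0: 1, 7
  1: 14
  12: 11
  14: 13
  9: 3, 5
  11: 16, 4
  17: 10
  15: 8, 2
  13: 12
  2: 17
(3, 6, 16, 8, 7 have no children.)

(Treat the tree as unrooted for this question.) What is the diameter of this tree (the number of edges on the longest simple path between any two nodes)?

Starting from 3, a farthest node is 6 at distance 14.
One longest path: 3 – 9 – 5 – 0 – 1 – 14 – 13 – 12 – 11 – 4 – 15 – 2 – 17 – 10 – 6.
So the diameter is 14.

14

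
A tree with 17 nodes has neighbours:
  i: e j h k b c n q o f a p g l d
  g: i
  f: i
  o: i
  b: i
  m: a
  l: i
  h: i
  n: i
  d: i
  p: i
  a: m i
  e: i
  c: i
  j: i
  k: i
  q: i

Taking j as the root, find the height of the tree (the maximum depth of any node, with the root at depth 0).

3

A deepest node is m, reached by j → i → a → m.
That path has 3 edges, so the height is 3.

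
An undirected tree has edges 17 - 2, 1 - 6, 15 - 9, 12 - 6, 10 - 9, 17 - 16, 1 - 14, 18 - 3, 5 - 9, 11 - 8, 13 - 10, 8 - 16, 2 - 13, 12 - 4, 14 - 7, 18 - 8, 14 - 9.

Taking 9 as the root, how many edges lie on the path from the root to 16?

5

9–10–13–2–17–16 — 5 edges.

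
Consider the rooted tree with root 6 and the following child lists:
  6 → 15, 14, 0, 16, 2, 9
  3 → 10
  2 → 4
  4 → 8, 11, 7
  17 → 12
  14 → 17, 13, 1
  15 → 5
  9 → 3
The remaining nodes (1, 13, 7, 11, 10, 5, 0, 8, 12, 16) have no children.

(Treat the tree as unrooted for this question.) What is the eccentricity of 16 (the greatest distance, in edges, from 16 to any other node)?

The node farthest from 16 is 8 (11, 10, 12, 7 also at distance 4), via 16-6-2-4-8 — 4 edges.

4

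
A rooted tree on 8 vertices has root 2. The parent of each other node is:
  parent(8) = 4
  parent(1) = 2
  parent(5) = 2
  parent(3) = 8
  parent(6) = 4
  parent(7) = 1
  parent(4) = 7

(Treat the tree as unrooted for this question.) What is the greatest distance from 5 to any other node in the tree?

6

A farthest node from 5 is 3.
The path 5 – 2 – 1 – 7 – 4 – 8 – 3 has 6 edges.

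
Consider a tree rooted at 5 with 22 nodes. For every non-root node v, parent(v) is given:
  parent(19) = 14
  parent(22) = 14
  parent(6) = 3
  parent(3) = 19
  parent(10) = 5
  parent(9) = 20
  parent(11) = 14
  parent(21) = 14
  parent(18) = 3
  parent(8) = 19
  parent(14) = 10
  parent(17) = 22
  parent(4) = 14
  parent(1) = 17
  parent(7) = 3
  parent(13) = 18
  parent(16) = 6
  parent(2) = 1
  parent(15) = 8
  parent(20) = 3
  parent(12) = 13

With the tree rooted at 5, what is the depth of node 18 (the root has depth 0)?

5

Climbing from 18 to the root: 18 → 3 → 19 → 14 → 10 → 5. That's 5 steps.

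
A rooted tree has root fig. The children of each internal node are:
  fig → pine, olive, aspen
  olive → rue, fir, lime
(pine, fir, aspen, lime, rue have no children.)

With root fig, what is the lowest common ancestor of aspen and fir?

fig

aspen's ancestor chain is aspen, fig and fir's is fir, olive, fig; they first meet at fig.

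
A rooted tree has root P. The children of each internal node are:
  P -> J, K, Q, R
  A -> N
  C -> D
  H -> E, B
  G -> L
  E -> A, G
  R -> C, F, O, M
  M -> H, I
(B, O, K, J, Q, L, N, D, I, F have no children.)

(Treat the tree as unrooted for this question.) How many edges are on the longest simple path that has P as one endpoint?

6

A farthest node from P is L (N also at distance 6).
The path P–R–M–H–E–G–L has 6 edges.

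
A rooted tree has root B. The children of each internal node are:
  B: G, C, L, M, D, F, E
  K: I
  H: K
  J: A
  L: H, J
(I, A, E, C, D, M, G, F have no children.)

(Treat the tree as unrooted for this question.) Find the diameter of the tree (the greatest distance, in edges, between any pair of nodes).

5

BFS from I reaches F last, at distance 5; BFS from F confirms no node is farther.
Path: I–K–H–L–B–F.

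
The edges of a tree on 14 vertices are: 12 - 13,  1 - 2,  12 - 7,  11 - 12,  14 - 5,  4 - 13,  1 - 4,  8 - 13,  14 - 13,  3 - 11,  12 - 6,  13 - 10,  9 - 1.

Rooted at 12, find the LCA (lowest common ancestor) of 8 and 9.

13

Ancestors of 8 (toward the root): 8, 13, 12.
Ancestors of 9: 9, 1, 4, 13, 12.
The deepest node appearing in both lists is 13.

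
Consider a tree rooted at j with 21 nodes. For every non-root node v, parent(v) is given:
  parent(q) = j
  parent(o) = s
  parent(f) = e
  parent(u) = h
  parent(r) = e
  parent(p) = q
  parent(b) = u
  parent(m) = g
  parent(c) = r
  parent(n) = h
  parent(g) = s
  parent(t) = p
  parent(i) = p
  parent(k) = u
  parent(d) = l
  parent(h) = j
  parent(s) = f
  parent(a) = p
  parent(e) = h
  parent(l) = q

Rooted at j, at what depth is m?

Climbing from m to the root: m – g – s – f – e – h – j. That's 6 steps.

6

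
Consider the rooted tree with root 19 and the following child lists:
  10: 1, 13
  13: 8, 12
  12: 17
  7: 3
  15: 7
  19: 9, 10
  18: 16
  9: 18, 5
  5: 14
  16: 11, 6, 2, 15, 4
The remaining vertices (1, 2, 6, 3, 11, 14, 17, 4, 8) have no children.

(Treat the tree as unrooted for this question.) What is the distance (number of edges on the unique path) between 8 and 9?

4

8 – 13 – 10 – 19 – 9: 4 edges.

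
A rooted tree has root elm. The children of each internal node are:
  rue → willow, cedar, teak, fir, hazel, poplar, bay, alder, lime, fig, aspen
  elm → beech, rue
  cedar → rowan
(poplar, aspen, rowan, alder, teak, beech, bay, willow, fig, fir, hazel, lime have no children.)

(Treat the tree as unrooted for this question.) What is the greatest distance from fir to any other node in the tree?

Distances from fir peak at 3, attained at beech (rowan also at distance 3).
fir-rue-elm-beech

3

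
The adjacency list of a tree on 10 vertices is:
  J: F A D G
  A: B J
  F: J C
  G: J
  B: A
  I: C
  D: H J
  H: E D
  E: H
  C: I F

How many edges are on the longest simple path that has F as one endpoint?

4

Distances from F peak at 4, attained at E.
F–J–D–H–E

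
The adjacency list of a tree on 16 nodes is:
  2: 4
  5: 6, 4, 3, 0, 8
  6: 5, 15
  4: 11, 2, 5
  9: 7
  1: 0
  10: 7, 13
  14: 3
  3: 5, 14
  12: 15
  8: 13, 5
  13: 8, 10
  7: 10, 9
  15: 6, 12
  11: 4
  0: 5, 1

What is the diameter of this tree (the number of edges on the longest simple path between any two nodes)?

8

Starting from 9, a farthest node is 12 at distance 8.
One longest path: 9 - 7 - 10 - 13 - 8 - 5 - 6 - 15 - 12.
So the diameter is 8.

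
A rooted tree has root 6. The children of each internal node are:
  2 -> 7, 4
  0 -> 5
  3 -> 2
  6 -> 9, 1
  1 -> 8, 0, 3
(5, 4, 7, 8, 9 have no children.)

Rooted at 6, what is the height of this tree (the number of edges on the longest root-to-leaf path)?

4

The longest root-to-leaf path is 6 – 1 – 3 – 2 – 7 (4 edges).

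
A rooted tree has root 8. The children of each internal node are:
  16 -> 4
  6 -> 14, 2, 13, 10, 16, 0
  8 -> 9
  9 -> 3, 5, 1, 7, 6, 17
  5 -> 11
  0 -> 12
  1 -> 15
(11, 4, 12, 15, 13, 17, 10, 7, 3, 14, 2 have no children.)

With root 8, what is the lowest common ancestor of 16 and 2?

16's ancestor chain is 16, 6, 9, 8 and 2's is 2, 6, 9, 8; they first meet at 6.

6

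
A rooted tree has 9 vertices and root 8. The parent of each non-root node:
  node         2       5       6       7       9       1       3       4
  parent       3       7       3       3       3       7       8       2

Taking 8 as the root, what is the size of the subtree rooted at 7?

3

7's subtree: {7, 5, 1}, size 3.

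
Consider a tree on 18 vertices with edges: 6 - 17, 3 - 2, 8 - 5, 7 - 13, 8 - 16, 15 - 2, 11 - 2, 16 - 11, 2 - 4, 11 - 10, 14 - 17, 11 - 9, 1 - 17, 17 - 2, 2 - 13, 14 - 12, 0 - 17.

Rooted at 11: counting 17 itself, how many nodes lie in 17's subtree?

6

17's subtree: {17, 6, 0, 14, 1, 12}, size 6.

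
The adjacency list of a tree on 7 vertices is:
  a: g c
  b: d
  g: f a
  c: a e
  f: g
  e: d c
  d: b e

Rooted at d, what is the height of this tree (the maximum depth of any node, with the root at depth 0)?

f sits deepest: d-e-c-a-g-f — 5 edges from the root.

5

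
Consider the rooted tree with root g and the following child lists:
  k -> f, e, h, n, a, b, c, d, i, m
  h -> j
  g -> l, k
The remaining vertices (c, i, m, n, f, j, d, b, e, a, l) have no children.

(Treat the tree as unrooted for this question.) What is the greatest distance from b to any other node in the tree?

Distances from b peak at 3, attained at l (j also at distance 3).
b – k – g – l

3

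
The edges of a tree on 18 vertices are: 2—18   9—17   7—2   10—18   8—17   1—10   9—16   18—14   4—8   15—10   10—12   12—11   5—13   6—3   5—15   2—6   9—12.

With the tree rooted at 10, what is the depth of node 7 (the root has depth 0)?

3

10–18–2–7 — 3 edges.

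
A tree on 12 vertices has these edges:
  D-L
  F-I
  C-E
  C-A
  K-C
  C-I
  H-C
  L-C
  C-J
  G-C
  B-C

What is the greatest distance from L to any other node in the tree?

Distances from L peak at 3, attained at F.
L-C-I-F

3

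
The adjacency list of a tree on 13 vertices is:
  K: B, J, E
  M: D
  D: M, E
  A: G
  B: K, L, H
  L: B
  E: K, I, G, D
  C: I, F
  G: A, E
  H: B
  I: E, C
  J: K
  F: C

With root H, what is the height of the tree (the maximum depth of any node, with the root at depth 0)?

6

A deepest node is F, reached by H → B → K → E → I → C → F.
That path has 6 edges, so the height is 6.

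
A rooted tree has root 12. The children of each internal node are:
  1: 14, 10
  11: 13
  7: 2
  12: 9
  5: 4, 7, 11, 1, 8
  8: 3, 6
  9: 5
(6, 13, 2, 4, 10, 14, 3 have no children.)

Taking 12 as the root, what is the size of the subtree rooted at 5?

5's subtree: {5, 1, 4, 11, 7, 8, 14, 10, 13, 2, 6, 3}, size 12.

12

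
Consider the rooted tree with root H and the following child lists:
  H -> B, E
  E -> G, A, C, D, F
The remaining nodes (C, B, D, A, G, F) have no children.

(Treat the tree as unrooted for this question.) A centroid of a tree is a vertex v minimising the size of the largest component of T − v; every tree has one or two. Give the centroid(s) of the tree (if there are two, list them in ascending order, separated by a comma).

Removing E splits the tree into components of sizes 2, 1, 1, 1, 1, 1; the largest is 2 ≤ ⌊8/2⌋ = 4.
No neighbour of E does as well, so E is the unique centroid.

E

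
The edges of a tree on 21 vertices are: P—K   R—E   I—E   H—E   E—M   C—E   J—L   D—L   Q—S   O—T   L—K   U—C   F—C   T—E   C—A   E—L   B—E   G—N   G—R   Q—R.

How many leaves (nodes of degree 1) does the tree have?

13

Exactly 13 nodes have a single neighbour: A, B, D, F, H, I, J, M, N, O, P, S, U.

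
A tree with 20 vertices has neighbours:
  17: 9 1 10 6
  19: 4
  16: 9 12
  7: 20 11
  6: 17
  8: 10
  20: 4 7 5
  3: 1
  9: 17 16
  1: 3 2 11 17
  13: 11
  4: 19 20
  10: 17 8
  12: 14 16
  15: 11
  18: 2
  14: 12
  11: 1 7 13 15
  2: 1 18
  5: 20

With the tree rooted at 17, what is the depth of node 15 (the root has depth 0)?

3

17–1–11–15 — 3 edges.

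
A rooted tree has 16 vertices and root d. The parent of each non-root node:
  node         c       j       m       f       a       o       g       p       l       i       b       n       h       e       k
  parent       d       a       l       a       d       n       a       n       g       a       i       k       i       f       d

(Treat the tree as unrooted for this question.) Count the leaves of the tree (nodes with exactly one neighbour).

The leaves are b, c, e, h, j, m, o, p.
That is 8 leaves.

8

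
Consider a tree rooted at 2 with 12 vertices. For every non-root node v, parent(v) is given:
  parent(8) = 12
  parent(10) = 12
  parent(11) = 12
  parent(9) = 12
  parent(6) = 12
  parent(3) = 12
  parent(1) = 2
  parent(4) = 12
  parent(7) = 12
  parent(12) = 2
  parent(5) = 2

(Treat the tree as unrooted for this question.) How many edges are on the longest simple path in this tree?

Starting from 5, a farthest node is 3 at distance 3.
One longest path: 5–2–12–3.
So the diameter is 3.

3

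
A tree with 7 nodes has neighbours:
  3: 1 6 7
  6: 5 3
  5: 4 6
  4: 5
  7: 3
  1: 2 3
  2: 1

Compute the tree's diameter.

Starting from 4, a farthest node is 2 at distance 5.
One longest path: 4-5-6-3-1-2.
So the diameter is 5.

5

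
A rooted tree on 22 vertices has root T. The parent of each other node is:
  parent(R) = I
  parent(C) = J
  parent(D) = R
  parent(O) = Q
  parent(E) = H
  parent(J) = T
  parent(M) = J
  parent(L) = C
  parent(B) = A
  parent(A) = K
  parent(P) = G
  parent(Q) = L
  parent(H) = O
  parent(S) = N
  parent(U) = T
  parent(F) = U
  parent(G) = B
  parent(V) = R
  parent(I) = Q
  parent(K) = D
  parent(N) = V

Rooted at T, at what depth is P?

12

Path from T to P: T–J–C–L–Q–I–R–D–K–A–B–G–P, which has 12 edges.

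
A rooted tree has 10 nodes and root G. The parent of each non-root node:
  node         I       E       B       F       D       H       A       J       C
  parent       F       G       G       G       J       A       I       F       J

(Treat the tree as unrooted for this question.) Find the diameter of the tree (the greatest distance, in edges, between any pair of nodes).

5

Starting from H, a farthest node is D at distance 5.
One longest path: H–A–I–F–J–D.
So the diameter is 5.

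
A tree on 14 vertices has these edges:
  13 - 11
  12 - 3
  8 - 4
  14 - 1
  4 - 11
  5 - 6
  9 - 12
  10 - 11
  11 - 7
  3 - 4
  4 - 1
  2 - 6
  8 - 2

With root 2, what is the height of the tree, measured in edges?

5

A deepest node is 9, reached by 2 → 8 → 4 → 3 → 12 → 9.
That path has 5 edges, so the height is 5.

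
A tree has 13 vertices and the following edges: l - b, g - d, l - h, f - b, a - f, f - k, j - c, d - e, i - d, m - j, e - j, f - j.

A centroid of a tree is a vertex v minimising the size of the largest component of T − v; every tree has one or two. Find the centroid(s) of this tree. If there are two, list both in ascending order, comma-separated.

j

Removing j splits the tree into components of sizes 6, 4, 1, 1; the largest is 6 ≤ ⌊13/2⌋ = 6.
Every other node leaves some component of size > 6, so the centroid is unique.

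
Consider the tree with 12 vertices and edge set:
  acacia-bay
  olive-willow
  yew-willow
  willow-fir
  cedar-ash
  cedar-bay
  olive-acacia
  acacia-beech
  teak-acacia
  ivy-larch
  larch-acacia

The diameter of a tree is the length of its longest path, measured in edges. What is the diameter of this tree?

A longest path is yew–willow–olive–acacia–bay–cedar–ash, with 6 edges.

6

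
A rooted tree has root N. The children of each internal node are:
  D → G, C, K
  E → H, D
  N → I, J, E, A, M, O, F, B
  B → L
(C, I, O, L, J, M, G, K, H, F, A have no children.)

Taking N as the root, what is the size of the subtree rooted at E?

6

E's subtree: {E, D, H, K, C, G}, size 6.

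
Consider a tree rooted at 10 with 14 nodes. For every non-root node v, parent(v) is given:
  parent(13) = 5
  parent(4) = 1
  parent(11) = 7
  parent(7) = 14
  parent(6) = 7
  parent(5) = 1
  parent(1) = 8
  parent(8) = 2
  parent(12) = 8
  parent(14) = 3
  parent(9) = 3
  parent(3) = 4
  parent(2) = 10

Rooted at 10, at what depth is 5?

4

10 – 2 – 8 – 1 – 5 — 4 edges.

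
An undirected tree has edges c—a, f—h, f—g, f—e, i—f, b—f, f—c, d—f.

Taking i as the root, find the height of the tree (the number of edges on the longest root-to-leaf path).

a sits deepest: i – f – c – a — 3 edges from the root.

3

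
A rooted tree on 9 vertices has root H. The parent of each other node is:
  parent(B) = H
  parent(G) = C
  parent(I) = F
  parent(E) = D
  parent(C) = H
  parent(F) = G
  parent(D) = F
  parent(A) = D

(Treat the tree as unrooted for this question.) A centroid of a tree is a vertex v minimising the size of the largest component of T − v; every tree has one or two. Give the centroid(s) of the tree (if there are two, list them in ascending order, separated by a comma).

F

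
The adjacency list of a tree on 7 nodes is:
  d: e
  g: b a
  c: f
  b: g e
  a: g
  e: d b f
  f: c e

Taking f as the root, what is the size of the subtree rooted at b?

b's subtree: {b, g, a}, size 3.

3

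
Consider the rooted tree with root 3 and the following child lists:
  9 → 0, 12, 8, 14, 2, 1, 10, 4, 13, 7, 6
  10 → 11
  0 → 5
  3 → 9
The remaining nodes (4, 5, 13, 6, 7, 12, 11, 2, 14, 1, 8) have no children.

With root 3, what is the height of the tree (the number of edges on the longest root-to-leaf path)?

3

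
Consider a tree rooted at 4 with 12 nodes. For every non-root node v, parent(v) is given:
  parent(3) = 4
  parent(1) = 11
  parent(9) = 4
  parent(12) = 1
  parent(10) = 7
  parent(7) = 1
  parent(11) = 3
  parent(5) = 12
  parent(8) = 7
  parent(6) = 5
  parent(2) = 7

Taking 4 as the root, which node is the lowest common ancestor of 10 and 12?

Ancestors of 10 (toward the root): 10, 7, 1, 11, 3, 4.
Ancestors of 12: 12, 1, 11, 3, 4.
The deepest node appearing in both lists is 1.

1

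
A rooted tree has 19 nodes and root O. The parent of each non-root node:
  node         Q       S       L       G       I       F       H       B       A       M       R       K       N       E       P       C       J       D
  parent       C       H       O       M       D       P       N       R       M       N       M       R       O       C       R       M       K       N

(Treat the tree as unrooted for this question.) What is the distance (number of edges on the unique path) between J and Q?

The path is J–K–R–M–C–Q, which has 5 edges.

5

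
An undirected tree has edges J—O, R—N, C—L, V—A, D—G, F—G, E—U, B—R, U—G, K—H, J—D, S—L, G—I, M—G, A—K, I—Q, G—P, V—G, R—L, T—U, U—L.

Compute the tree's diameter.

8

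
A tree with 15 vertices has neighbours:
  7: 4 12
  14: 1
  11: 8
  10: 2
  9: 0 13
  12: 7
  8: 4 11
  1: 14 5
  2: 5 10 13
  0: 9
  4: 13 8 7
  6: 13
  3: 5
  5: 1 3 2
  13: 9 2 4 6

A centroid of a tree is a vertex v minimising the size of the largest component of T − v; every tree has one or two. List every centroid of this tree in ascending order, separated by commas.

Delete 13: the remaining components have sizes 6, 5, 2, 1. Max 6 ≤ 7, so 13 is a centroid.
Every other node leaves some component of size > 7, so the centroid is unique.

13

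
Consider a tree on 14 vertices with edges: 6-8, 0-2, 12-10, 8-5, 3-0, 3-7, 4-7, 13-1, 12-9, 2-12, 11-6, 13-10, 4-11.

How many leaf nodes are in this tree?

3

Degree-1 nodes: 1, 5, 9 — 3 of them.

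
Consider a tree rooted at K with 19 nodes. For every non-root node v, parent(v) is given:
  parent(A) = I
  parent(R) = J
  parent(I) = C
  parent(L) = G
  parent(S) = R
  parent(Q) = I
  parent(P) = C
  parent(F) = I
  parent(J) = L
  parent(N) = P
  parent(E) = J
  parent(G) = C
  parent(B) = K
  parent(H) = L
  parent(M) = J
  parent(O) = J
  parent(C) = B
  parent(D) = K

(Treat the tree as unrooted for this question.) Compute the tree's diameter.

8

BFS from S reaches D last, at distance 8; BFS from D confirms no node is farther.
Path: S - R - J - L - G - C - B - K - D.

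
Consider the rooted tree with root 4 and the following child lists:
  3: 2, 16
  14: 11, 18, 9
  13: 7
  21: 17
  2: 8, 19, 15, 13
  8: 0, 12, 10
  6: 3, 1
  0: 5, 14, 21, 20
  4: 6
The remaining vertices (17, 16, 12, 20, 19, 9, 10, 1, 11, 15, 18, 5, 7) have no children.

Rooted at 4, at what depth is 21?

Climbing from 21 to the root: 21–0–8–2–3–6–4. That's 6 steps.

6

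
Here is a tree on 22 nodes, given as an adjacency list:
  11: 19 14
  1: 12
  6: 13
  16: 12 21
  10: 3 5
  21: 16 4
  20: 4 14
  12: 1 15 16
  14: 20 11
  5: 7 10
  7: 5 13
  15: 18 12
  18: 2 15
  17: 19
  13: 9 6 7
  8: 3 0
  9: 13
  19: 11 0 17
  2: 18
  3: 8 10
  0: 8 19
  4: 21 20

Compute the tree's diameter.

Starting from 2, a farthest node is 6 at distance 18.
One longest path: 2–18–15–12–16–21–4–20–14–11–19–0–8–3–10–5–7–13–6.
So the diameter is 18.

18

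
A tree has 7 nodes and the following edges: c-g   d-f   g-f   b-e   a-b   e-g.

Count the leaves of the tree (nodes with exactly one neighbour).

3

Exactly 3 nodes have a single neighbour: a, c, d.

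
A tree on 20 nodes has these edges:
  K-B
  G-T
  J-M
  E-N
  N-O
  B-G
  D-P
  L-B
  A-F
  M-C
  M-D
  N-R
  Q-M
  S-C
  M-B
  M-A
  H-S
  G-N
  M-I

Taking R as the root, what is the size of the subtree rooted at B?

B's subtree: {B, M, K, L, J, I, C, A, D, Q, S, F, P, H}, size 14.

14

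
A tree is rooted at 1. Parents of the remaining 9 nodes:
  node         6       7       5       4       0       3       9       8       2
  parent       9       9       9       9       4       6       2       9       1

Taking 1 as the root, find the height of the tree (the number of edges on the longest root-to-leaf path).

A deepest node is 0, reached by 1-2-9-4-0.
That path has 4 edges, so the height is 4.

4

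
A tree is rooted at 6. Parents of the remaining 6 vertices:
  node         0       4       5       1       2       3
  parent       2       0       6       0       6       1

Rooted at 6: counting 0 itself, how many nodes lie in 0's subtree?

Descendants of 0 (including itself): 0, 1, 4, 3. That's 4.

4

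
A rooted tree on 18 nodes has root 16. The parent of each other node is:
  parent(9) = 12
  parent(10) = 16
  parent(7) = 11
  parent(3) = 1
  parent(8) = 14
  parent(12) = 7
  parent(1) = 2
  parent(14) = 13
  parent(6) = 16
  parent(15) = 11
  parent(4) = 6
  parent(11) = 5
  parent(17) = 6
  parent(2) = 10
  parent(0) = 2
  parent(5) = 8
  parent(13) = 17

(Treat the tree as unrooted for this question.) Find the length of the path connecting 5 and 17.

Walking from 5: 5–8–14–13–17. Length 4.

4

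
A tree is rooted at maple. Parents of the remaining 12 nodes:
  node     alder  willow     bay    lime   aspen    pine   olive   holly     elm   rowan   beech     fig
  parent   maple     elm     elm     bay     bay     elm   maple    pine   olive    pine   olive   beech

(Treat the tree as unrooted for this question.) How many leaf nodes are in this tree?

The leaves are alder, aspen, fig, holly, lime, rowan, willow.
That is 7 leaves.

7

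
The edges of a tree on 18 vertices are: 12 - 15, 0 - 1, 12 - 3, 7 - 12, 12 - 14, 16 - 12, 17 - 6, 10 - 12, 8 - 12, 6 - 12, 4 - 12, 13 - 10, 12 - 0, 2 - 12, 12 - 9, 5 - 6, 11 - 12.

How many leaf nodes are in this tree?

Exactly 14 nodes have a single neighbour: 1, 2, 3, 4, 5, 7, 8, 9, 11, 13, 14, 15, 16, 17.

14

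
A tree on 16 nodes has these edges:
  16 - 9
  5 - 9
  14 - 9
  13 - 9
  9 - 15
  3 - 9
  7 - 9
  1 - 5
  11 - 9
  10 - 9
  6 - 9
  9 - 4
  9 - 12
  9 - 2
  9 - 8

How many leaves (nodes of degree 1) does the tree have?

Exactly 14 nodes have a single neighbour: 1, 2, 3, 4, 6, 7, 8, 10, 11, 12, 13, 14, 15, 16.

14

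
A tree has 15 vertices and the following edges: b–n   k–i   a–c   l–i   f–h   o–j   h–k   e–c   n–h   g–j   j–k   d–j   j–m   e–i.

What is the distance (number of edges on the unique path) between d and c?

The path is d - j - k - i - e - c, which has 5 edges.

5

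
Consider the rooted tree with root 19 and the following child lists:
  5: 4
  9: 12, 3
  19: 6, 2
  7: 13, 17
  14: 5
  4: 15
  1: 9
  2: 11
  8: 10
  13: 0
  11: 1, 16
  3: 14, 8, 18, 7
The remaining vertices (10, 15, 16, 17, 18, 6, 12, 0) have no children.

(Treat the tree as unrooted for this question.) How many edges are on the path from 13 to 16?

The path is 13 – 7 – 3 – 9 – 1 – 11 – 16, which has 6 edges.

6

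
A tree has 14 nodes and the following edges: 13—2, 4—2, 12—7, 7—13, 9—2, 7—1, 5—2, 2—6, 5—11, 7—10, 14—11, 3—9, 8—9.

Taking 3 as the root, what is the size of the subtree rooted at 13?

13's subtree: {13, 7, 1, 10, 12}, size 5.

5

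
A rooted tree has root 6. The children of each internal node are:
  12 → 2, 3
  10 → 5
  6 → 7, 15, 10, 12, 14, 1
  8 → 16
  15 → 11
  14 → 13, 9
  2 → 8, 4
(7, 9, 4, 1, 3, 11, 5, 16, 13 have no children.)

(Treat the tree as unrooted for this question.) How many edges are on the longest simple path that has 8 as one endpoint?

Distances from 8 peak at 5, attained at 5 (13, 9, 11 also at distance 5).
8–2–12–6–10–5

5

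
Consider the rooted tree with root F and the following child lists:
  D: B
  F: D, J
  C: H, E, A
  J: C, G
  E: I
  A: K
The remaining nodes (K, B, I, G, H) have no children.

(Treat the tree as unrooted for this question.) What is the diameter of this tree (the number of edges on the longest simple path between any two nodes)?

A longest path is B–D–F–J–C–A–K, with 6 edges.

6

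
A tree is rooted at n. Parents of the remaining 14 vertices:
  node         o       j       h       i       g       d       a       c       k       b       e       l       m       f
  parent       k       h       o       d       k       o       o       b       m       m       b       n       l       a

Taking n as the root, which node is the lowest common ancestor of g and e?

Ancestors of g (toward the root): g, k, m, l, n.
Ancestors of e: e, b, m, l, n.
The deepest node appearing in both lists is m.

m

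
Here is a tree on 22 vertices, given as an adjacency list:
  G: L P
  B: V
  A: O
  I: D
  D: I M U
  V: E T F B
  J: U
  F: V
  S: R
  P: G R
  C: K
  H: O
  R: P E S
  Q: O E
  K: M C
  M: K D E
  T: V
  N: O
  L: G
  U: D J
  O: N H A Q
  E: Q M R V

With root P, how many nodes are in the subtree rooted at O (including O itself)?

O's subtree: {O, A, N, H}, size 4.

4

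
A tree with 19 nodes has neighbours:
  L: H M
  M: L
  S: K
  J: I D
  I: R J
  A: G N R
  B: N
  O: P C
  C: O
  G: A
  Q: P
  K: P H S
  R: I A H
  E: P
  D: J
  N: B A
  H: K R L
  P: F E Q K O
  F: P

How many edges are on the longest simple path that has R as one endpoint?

5

Distances from R peak at 5, attained at C.
R-H-K-P-O-C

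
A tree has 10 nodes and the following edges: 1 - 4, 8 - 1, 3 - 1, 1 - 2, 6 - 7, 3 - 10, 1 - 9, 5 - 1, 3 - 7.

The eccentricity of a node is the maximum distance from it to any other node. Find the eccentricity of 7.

3

A farthest node from 7 is 5 (4, 9, 8, 2 also at distance 3).
The path 7 – 3 – 1 – 5 has 3 edges.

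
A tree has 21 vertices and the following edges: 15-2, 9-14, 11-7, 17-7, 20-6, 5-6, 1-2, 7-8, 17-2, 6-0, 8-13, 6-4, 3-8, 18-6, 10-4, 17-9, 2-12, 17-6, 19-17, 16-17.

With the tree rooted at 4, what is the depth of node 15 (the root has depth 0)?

4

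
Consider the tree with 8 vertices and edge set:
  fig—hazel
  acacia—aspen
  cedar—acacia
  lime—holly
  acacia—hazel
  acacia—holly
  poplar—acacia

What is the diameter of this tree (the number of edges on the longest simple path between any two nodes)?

4

Starting from lime, a farthest node is fig at distance 4.
One longest path: lime-holly-acacia-hazel-fig.
So the diameter is 4.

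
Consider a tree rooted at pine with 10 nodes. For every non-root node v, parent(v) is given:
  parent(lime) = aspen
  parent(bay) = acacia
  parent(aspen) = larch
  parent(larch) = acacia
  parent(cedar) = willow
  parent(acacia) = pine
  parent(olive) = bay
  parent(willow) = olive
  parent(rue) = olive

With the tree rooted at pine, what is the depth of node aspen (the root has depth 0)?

3

pine–acacia–larch–aspen — 3 edges.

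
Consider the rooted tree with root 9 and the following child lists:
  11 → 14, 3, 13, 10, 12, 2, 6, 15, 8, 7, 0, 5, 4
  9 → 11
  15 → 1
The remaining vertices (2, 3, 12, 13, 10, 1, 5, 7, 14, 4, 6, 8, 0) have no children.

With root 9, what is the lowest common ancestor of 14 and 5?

14's ancestor chain is 14, 11, 9 and 5's is 5, 11, 9; they first meet at 11.

11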